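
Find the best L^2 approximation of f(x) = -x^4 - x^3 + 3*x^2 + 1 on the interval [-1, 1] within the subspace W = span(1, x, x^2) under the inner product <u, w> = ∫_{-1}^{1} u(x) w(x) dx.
g(x) = 15*x^2/7 - 3*x/5 + 38/35

The best approximation g ∈ W is the orthogonal projection of f onto W. Writing g = a_0 + a_1 x + a_2 x^2, the coefficients solve the normal equations G · a = b where
  G_{ij} = <φ_i, φ_j> and b_i = <f, φ_i>, with φ_0 = 1, φ_1 = x, φ_2 = x^2.
G =
  [2, 0, 2/3]
  [0, 2/3, 0]
  [2/3, 0, 2/5],
b = (18/5, -2/5, 166/105).
Solving gives a_0 = 38/35, a_1 = -3/5, a_2 = 15/7, so
  g(x) = 15*x^2/7 - 3*x/5 + 38/35.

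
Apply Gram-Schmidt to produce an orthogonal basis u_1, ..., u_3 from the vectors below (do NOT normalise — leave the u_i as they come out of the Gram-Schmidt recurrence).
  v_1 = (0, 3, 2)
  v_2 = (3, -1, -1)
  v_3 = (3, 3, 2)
Orthogonal basis:
  u_1 = (0, 3, 2)
  u_2 = (3, 2/13, -3/13)
  u_3 = (3/118, -9/59, 27/118)

Apply the Gram-Schmidt recurrence
  u_1 = v_1
  u_i = v_i − Σ_{j<i} ((v_i · u_j) / (u_j · u_j)) · u_j.

Step by step this gives:
  u_1 = (0, 3, 2)
  u_2 = (3, 2/13, -3/13)
  u_3 = (3/118, -9/59, 27/118)

Orthogonality check:
  u_2 · u_1 = 0 (should be 0)
  u_3 · u_1 = 0 (should be 0)
  u_3 · u_2 = 0 (should be 0)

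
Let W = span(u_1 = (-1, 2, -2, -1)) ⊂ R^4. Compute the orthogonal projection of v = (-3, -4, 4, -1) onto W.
proj_W(v) = (6/5, -12/5, 12/5, 6/5)

Set up U = [u_1 | ... | u_1] ∈ R^(4×1). The projector onto W = col(U) is P = U (U^T U)^(-1) U^T.
Compute U^T U =
  [10],
and U^T v = (-12).
Solve U^T U · c = U^T v for the coefficients: c = (-6/5). The projection is proj_W(v) = U c.
Check: (v - proj_W(v)) · u_1 = 0  (should be 0).
Result: proj_W(v) = (6/5, -12/5, 12/5, 6/5).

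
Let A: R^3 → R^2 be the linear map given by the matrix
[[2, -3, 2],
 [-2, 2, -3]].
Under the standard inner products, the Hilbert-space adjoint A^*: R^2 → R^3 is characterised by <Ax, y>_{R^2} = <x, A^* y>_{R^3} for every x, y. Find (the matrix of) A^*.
A^* = A^T =
[[2, -2],
 [-3, 2],
 [2, -3]]

For real matrices with standard dot products, the defining identity <Ax, y> = <x, A^* y> gives (Ax)^T y = x^T (A^*) y, i.e. x^T A^T y = x^T (A^*) y. Since this holds for all x, y, we must have A^* = A^T. Therefore
A^* =
[[2, -2],
 [-3, 2],
 [2, -3]].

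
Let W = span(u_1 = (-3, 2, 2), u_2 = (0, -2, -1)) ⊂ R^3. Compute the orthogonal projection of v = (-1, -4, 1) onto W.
proj_W(v) = (-81/49, -148/49, -47/49)

Set up U = [u_1 | ... | u_2] ∈ R^(3×2). The projector onto W = col(U) is P = U (U^T U)^(-1) U^T.
Compute U^T U =
  [17, -6]
  [-6, 5],
and U^T v = (-3, 7).
Solve U^T U · c = U^T v for the coefficients: c = (27/49, 101/49). The projection is proj_W(v) = U c.
Check: (v - proj_W(v)) · u_1 = 0  (should be 0).
Check: (v - proj_W(v)) · u_2 = 0  (should be 0).
Result: proj_W(v) = (-81/49, -148/49, -47/49).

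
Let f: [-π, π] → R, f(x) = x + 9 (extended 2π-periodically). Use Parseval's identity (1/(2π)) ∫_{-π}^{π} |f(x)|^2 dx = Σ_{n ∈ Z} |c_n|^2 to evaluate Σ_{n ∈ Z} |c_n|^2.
Σ |c_n|^2 = π^2/3 + 81

Expand and integrate term by term over [-π, π]:
  ∫ (x)^2 dx = 1·(2π^3/3); ∫ 2·1·(9)·x dx = 0 (odd integrand); ∫ 9^2 dx = 81·2π.
So (1/(2π)) ∫_{-π}^{π} (x + 9)^2 dx = 1π^2/3 + 81 = π^2/3 + 81.
Parseval ⇒ Σ |c_n|^2 = π^2/3 + 81.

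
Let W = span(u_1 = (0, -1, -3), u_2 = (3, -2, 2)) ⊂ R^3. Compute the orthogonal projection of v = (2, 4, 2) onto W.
proj_W(v) = (-30/77, 101/77, 223/77)

Set up U = [u_1 | ... | u_2] ∈ R^(3×2). The projector onto W = col(U) is P = U (U^T U)^(-1) U^T.
Compute U^T U =
  [10, -4]
  [-4, 17],
and U^T v = (-10, 2).
Solve U^T U · c = U^T v for the coefficients: c = (-81/77, -10/77). The projection is proj_W(v) = U c.
Check: (v - proj_W(v)) · u_1 = 0  (should be 0).
Check: (v - proj_W(v)) · u_2 = 0  (should be 0).
Result: proj_W(v) = (-30/77, 101/77, 223/77).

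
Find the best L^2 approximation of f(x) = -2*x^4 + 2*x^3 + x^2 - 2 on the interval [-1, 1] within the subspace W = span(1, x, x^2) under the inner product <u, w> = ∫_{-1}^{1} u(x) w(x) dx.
g(x) = -5*x^2/7 + 6*x/5 - 64/35

The best approximation g ∈ W is the orthogonal projection of f onto W. Writing g = a_0 + a_1 x + a_2 x^2, the coefficients solve the normal equations G · a = b where
  G_{ij} = <φ_i, φ_j> and b_i = <f, φ_i>, with φ_0 = 1, φ_1 = x, φ_2 = x^2.
G =
  [2, 0, 2/3]
  [0, 2/3, 0]
  [2/3, 0, 2/5],
b = (-62/15, 4/5, -158/105).
Solving gives a_0 = -64/35, a_1 = 6/5, a_2 = -5/7, so
  g(x) = -5*x^2/7 + 6*x/5 - 64/35.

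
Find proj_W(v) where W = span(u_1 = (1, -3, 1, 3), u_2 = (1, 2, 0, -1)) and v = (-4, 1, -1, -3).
proj_W(v) = (-15/4, 25/28, -47/28, -83/28)

Set up U = [u_1 | ... | u_2] ∈ R^(4×2). The projector onto W = col(U) is P = U (U^T U)^(-1) U^T.
Compute U^T U =
  [20, -8]
  [-8, 6],
and U^T v = (-17, 1).
Solve U^T U · c = U^T v for the coefficients: c = (-47/28, -29/14). The projection is proj_W(v) = U c.
Check: (v - proj_W(v)) · u_1 = 0  (should be 0).
Check: (v - proj_W(v)) · u_2 = 0  (should be 0).
Result: proj_W(v) = (-15/4, 25/28, -47/28, -83/28).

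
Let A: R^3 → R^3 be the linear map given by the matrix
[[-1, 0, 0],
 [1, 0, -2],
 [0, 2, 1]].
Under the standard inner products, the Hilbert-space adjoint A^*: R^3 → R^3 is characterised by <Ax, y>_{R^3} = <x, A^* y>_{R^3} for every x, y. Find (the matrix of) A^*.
A^* = A^T =
[[-1, 1, 0],
 [0, 0, 2],
 [0, -2, 1]]

For real matrices with standard dot products, the defining identity <Ax, y> = <x, A^* y> gives (Ax)^T y = x^T (A^*) y, i.e. x^T A^T y = x^T (A^*) y. Since this holds for all x, y, we must have A^* = A^T. Therefore
A^* =
[[-1, 1, 0],
 [0, 0, 2],
 [0, -2, 1]].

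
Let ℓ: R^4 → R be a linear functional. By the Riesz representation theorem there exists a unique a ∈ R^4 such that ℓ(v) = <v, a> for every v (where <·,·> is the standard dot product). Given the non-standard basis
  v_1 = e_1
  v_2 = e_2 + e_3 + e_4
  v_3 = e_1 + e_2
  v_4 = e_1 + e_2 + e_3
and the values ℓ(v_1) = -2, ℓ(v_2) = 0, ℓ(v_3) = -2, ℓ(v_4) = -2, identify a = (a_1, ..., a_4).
a = (-2, 0, 0, 0)

Write a = (a_1, ..., a_4) in the standard basis. For each basis vector v_i, ℓ(v_i) = <v_i, a> is a linear equation in the a_j's. Collect the n equations into a matrix system V a = ℓ, where row i of V is v_i (expressed in the standard basis). Since V is invertible (lower-triangular with 1s on the diagonal, up to permutation), solve by back-substitution:
  V =
[[1, 0, 0, 0],
 [0, 1, 1, 1],
 [1, 1, 0, 0],
 [1, 1, 1, 0]]
  V a = (-2, 0, -2, -2)
Solving gives a = (-2, 0, 0, 0).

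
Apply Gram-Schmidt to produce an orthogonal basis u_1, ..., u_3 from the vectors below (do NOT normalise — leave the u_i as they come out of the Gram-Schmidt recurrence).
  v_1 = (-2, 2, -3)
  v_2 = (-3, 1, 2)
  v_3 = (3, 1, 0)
Orthogonal basis:
  u_1 = (-2, 2, -3)
  u_2 = (-47/17, 13/17, 40/17)
  u_3 = (119/117, 17/9, 68/117)

Apply the Gram-Schmidt recurrence
  u_1 = v_1
  u_i = v_i − Σ_{j<i} ((v_i · u_j) / (u_j · u_j)) · u_j.

Step by step this gives:
  u_1 = (-2, 2, -3)
  u_2 = (-47/17, 13/17, 40/17)
  u_3 = (119/117, 17/9, 68/117)

Orthogonality check:
  u_2 · u_1 = 0 (should be 0)
  u_3 · u_1 = 0 (should be 0)
  u_3 · u_2 = 0 (should be 0)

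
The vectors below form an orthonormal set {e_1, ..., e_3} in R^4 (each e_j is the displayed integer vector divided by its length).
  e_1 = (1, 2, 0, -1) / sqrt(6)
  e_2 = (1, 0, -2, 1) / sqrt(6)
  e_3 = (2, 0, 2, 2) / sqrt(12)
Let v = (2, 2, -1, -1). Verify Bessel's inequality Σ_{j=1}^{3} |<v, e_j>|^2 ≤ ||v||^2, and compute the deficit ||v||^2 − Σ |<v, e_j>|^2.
Σ |<v, e_j>|^2 = 29/3; ||v||^2 = 10; deficit = 1/3

Write each e_j = u_j / sqrt(<u_j, u_j>) where u_j is the displayed integer vector. Then <v, e_j> = <v, u_j> / sqrt(<u_j, u_j>), so |<v, e_j>|^2 = <v, u_j>^2 / <u_j, u_j>.
Coefficients: <v, e_1> = 7/sqrt(6), <v, e_2> = 3/sqrt(6), <v, e_3> = 0/sqrt(12).
Square and sum: Σ |<v, e_j>|^2 = 29/3.
Compute ||v||^2 = v·v = 10.
Deficit = 10 − 29/3 = 1/3 ≥ 0, confirming Bessel's inequality. (The deficit equals ||v − Σ <v,e_j> e_j||^2, the squared distance from v to span{e_j}.)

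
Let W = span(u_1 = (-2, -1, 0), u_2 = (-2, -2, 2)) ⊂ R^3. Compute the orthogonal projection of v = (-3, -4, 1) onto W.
proj_W(v) = (-11/3, -8/3, 5/3)

Set up U = [u_1 | ... | u_2] ∈ R^(3×2). The projector onto W = col(U) is P = U (U^T U)^(-1) U^T.
Compute U^T U =
  [5, 6]
  [6, 12],
and U^T v = (10, 16).
Solve U^T U · c = U^T v for the coefficients: c = (1, 5/6). The projection is proj_W(v) = U c.
Check: (v - proj_W(v)) · u_1 = 0  (should be 0).
Check: (v - proj_W(v)) · u_2 = 0  (should be 0).
Result: proj_W(v) = (-11/3, -8/3, 5/3).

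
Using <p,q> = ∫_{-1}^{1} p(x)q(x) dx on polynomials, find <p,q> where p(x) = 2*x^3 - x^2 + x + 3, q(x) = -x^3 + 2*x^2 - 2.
<p,q> = -886/105

Expand the product: p(x)·q(x) = -2*x^6 + 5*x^5 - 3*x^4 - 5*x^3 + 8*x^2 - 2*x - 6.
∫_{-1}^{1} of each monomial x^k gives [2/(k+1) if k even, 0 if k odd]. Integrating term-by-term (or equivalently evaluating the antiderivative F(x) = -2*x^7/7 + 5*x^6/6 - 3*x^5/5 - 5*x^4/4 + 8*x^3/3 - x^2 - 6*x at the endpoints):
  F(1) − F(−1) = -789/140 − (1177/420) = -886/105.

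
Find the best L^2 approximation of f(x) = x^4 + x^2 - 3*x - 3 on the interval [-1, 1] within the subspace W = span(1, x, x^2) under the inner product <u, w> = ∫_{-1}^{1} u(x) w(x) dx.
g(x) = 13*x^2/7 - 3*x - 108/35

The best approximation g ∈ W is the orthogonal projection of f onto W. Writing g = a_0 + a_1 x + a_2 x^2, the coefficients solve the normal equations G · a = b where
  G_{ij} = <φ_i, φ_j> and b_i = <f, φ_i>, with φ_0 = 1, φ_1 = x, φ_2 = x^2.
G =
  [2, 0, 2/3]
  [0, 2/3, 0]
  [2/3, 0, 2/5],
b = (-74/15, -2, -46/35).
Solving gives a_0 = -108/35, a_1 = -3, a_2 = 13/7, so
  g(x) = 13*x^2/7 - 3*x - 108/35.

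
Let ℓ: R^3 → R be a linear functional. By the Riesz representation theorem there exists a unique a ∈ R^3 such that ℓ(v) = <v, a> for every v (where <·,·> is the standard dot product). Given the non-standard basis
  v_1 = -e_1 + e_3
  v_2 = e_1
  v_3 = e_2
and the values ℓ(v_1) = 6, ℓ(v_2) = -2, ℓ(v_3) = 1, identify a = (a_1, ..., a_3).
a = (-2, 1, 4)

Write a = (a_1, ..., a_3) in the standard basis. For each basis vector v_i, ℓ(v_i) = <v_i, a> is a linear equation in the a_j's. Collect the n equations into a matrix system V a = ℓ, where row i of V is v_i (expressed in the standard basis). Since V is invertible (lower-triangular with 1s on the diagonal, up to permutation), solve by back-substitution:
  V =
[[-1, 0, 1],
 [1, 0, 0],
 [0, 1, 0]]
  V a = (6, -2, 1)
Solving gives a = (-2, 1, 4).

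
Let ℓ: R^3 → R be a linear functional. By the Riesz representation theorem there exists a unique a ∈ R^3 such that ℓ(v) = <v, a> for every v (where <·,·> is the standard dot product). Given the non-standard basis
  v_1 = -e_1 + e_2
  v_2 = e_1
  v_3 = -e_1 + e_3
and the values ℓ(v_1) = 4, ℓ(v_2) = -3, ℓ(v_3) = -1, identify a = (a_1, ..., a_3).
a = (-3, 1, -4)

Write a = (a_1, ..., a_3) in the standard basis. For each basis vector v_i, ℓ(v_i) = <v_i, a> is a linear equation in the a_j's. Collect the n equations into a matrix system V a = ℓ, where row i of V is v_i (expressed in the standard basis). Since V is invertible (lower-triangular with 1s on the diagonal, up to permutation), solve by back-substitution:
  V =
[[-1, 1, 0],
 [1, 0, 0],
 [-1, 0, 1]]
  V a = (4, -3, -1)
Solving gives a = (-3, 1, -4).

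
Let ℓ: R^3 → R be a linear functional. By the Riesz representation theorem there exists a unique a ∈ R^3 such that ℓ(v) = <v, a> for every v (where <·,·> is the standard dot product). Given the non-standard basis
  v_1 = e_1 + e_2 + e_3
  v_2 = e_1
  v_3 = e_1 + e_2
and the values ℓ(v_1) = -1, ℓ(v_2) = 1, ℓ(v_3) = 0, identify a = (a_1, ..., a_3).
a = (1, -1, -1)

Write a = (a_1, ..., a_3) in the standard basis. For each basis vector v_i, ℓ(v_i) = <v_i, a> is a linear equation in the a_j's. Collect the n equations into a matrix system V a = ℓ, where row i of V is v_i (expressed in the standard basis). Since V is invertible (lower-triangular with 1s on the diagonal, up to permutation), solve by back-substitution:
  V =
[[1, 1, 1],
 [1, 0, 0],
 [1, 1, 0]]
  V a = (-1, 1, 0)
Solving gives a = (1, -1, -1).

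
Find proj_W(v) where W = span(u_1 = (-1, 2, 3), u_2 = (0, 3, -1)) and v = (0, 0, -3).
proj_W(v) = (99/131, 9/131, -366/131)

Set up U = [u_1 | ... | u_2] ∈ R^(3×2). The projector onto W = col(U) is P = U (U^T U)^(-1) U^T.
Compute U^T U =
  [14, 3]
  [3, 10],
and U^T v = (-9, 3).
Solve U^T U · c = U^T v for the coefficients: c = (-99/131, 69/131). The projection is proj_W(v) = U c.
Check: (v - proj_W(v)) · u_1 = 0  (should be 0).
Check: (v - proj_W(v)) · u_2 = 0  (should be 0).
Result: proj_W(v) = (99/131, 9/131, -366/131).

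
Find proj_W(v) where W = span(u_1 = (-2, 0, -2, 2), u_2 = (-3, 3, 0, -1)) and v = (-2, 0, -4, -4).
proj_W(v) = (-96/53, 78/53, -18/53, -8/53)

Set up U = [u_1 | ... | u_2] ∈ R^(4×2). The projector onto W = col(U) is P = U (U^T U)^(-1) U^T.
Compute U^T U =
  [12, 4]
  [4, 19],
and U^T v = (4, 10).
Solve U^T U · c = U^T v for the coefficients: c = (9/53, 26/53). The projection is proj_W(v) = U c.
Check: (v - proj_W(v)) · u_1 = 0  (should be 0).
Check: (v - proj_W(v)) · u_2 = 0  (should be 0).
Result: proj_W(v) = (-96/53, 78/53, -18/53, -8/53).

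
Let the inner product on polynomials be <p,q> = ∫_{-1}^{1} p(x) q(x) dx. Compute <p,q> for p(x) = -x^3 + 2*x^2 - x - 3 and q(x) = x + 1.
<p,q> = -86/15

Expand the product: p(x)·q(x) = -x^4 + x^3 + x^2 - 4*x - 3.
∫_{-1}^{1} of each monomial x^k gives [2/(k+1) if k even, 0 if k odd]. Integrating term-by-term (or equivalently evaluating the antiderivative F(x) = -x^5/5 + x^4/4 + x^3/3 - 2*x^2 - 3*x at the endpoints):
  F(1) − F(−1) = -277/60 − (67/60) = -86/15.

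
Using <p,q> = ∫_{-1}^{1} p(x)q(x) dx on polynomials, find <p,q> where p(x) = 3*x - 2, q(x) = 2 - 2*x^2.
<p,q> = -16/3

Expand the product: p(x)·q(x) = -6*x^3 + 4*x^2 + 6*x - 4.
∫_{-1}^{1} of each monomial x^k gives [2/(k+1) if k even, 0 if k odd]. Integrating term-by-term (or equivalently evaluating the antiderivative F(x) = -3*x^4/2 + 4*x^3/3 + 3*x^2 - 4*x at the endpoints):
  F(1) − F(−1) = -7/6 − (25/6) = -16/3.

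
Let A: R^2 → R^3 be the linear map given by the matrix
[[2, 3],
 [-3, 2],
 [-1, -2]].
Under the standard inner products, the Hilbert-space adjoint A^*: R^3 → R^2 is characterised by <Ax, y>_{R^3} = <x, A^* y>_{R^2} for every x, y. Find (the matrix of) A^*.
A^* = A^T =
[[2, -3, -1],
 [3, 2, -2]]

For real matrices with standard dot products, the defining identity <Ax, y> = <x, A^* y> gives (Ax)^T y = x^T (A^*) y, i.e. x^T A^T y = x^T (A^*) y. Since this holds for all x, y, we must have A^* = A^T. Therefore
A^* =
[[2, -3, -1],
 [3, 2, -2]].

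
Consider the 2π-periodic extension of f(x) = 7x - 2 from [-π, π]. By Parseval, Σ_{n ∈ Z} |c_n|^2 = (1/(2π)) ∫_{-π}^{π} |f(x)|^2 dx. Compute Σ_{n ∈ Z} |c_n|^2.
Σ |c_n|^2 = 49π^2/3 + 4

Expand and integrate term by term over [-π, π]:
  ∫ (7x)^2 dx = 49·(2π^3/3); ∫ 2·7·(-2)·x dx = 0 (odd integrand); ∫ (-2)^2 dx = 4·2π.
So (1/(2π)) ∫_{-π}^{π} (7x - 2)^2 dx = 49π^2/3 + 4 = 49π^2/3 + 4.
Parseval ⇒ Σ |c_n|^2 = 49π^2/3 + 4.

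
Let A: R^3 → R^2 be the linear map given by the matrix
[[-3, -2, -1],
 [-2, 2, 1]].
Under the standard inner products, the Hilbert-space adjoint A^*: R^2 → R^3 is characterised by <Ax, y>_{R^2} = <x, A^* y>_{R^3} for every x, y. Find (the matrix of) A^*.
A^* = A^T =
[[-3, -2],
 [-2, 2],
 [-1, 1]]

For real matrices with standard dot products, the defining identity <Ax, y> = <x, A^* y> gives (Ax)^T y = x^T (A^*) y, i.e. x^T A^T y = x^T (A^*) y. Since this holds for all x, y, we must have A^* = A^T. Therefore
A^* =
[[-3, -2],
 [-2, 2],
 [-1, 1]].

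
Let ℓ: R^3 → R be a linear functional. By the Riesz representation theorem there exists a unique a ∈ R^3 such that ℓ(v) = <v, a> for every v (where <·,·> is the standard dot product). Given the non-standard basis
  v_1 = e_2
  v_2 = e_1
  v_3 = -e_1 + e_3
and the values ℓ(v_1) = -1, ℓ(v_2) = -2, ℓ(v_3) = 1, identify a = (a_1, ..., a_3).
a = (-2, -1, -1)

Write a = (a_1, ..., a_3) in the standard basis. For each basis vector v_i, ℓ(v_i) = <v_i, a> is a linear equation in the a_j's. Collect the n equations into a matrix system V a = ℓ, where row i of V is v_i (expressed in the standard basis). Since V is invertible (lower-triangular with 1s on the diagonal, up to permutation), solve by back-substitution:
  V =
[[0, 1, 0],
 [1, 0, 0],
 [-1, 0, 1]]
  V a = (-1, -2, 1)
Solving gives a = (-2, -1, -1).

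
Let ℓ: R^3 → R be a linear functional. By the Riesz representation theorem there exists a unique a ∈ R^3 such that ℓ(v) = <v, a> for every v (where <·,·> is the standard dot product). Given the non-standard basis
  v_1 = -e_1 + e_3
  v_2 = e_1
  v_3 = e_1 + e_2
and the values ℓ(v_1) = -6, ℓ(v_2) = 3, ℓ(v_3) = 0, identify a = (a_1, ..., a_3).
a = (3, -3, -3)

Write a = (a_1, ..., a_3) in the standard basis. For each basis vector v_i, ℓ(v_i) = <v_i, a> is a linear equation in the a_j's. Collect the n equations into a matrix system V a = ℓ, where row i of V is v_i (expressed in the standard basis). Since V is invertible (lower-triangular with 1s on the diagonal, up to permutation), solve by back-substitution:
  V =
[[-1, 0, 1],
 [1, 0, 0],
 [1, 1, 0]]
  V a = (-6, 3, 0)
Solving gives a = (3, -3, -3).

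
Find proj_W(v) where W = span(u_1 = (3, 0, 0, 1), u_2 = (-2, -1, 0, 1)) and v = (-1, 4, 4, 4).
proj_W(v) = (-2/35, -5/7, 0, 41/35)

Set up U = [u_1 | ... | u_2] ∈ R^(4×2). The projector onto W = col(U) is P = U (U^T U)^(-1) U^T.
Compute U^T U =
  [10, -5]
  [-5, 6],
and U^T v = (1, 2).
Solve U^T U · c = U^T v for the coefficients: c = (16/35, 5/7). The projection is proj_W(v) = U c.
Check: (v - proj_W(v)) · u_1 = 0  (should be 0).
Check: (v - proj_W(v)) · u_2 = 0  (should be 0).
Result: proj_W(v) = (-2/35, -5/7, 0, 41/35).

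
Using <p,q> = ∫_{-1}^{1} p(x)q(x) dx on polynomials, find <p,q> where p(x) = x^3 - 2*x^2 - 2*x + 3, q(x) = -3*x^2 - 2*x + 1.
<p,q> = 44/15

Expand the product: p(x)·q(x) = -3*x^5 + 4*x^4 + 11*x^3 - 7*x^2 - 8*x + 3.
∫_{-1}^{1} of each monomial x^k gives [2/(k+1) if k even, 0 if k odd]. Integrating term-by-term (or equivalently evaluating the antiderivative F(x) = -x^6/2 + 4*x^5/5 + 11*x^4/4 - 7*x^3/3 - 4*x^2 + 3*x at the endpoints):
  F(1) − F(−1) = -17/60 − (-193/60) = 44/15.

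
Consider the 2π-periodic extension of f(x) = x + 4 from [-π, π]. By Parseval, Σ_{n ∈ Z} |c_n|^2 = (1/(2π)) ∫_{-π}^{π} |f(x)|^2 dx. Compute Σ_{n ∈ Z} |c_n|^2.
Σ |c_n|^2 = π^2/3 + 16

Expand and integrate term by term over [-π, π]:
  ∫ (x)^2 dx = 1·(2π^3/3); ∫ 2·1·(4)·x dx = 0 (odd integrand); ∫ 4^2 dx = 16·2π.
So (1/(2π)) ∫_{-π}^{π} (x + 4)^2 dx = 1π^2/3 + 16 = π^2/3 + 16.
Parseval ⇒ Σ |c_n|^2 = π^2/3 + 16.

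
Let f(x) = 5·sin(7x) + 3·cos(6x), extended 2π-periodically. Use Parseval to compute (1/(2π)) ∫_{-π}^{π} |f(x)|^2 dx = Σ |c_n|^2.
Σ |c_n|^2 = 17

Expand |f|^2 and use orthogonality of {sin(nx), cos(mx)} on [-π, π]:
  ∫_{-π}^{π} sin(nx)^2 dx = π, ∫ cos(mx)^2 dx = π, and cross terms integrate to 0.
So ∫_{-π}^{π} f(x)^2 dx = 5^2 · π + 3^2 · π = (25 + 9)π.
Divide by 2π: (25 + 9)/2 = 17.
By Parseval, this equals Σ |c_n|^2.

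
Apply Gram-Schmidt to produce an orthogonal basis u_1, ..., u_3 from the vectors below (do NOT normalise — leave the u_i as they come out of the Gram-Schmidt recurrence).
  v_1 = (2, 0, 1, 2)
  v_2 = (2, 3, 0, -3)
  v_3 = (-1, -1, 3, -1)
Orthogonal basis:
  u_1 = (2, 0, 1, 2)
  u_2 = (22/9, 3, 2/9, -23/9)
  u_3 = (-51/97, -67/97, 304/97, -101/97)

Apply the Gram-Schmidt recurrence
  u_1 = v_1
  u_i = v_i − Σ_{j<i} ((v_i · u_j) / (u_j · u_j)) · u_j.

Step by step this gives:
  u_1 = (2, 0, 1, 2)
  u_2 = (22/9, 3, 2/9, -23/9)
  u_3 = (-51/97, -67/97, 304/97, -101/97)

Orthogonality check:
  u_2 · u_1 = 0 (should be 0)
  u_3 · u_1 = 0 (should be 0)
  u_3 · u_2 = 0 (should be 0)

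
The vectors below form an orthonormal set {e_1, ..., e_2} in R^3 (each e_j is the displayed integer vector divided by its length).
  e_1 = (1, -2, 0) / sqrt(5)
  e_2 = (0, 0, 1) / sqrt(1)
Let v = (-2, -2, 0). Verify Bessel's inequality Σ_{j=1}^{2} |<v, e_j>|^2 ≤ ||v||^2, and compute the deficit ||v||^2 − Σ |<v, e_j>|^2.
Σ |<v, e_j>|^2 = 4/5; ||v||^2 = 8; deficit = 36/5

Write each e_j = u_j / sqrt(<u_j, u_j>) where u_j is the displayed integer vector. Then <v, e_j> = <v, u_j> / sqrt(<u_j, u_j>), so |<v, e_j>|^2 = <v, u_j>^2 / <u_j, u_j>.
Coefficients: <v, e_1> = 2/sqrt(5), <v, e_2> = 0/sqrt(1).
Square and sum: Σ |<v, e_j>|^2 = 4/5.
Compute ||v||^2 = v·v = 8.
Deficit = 8 − 4/5 = 36/5 ≥ 0, confirming Bessel's inequality. (The deficit equals ||v − Σ <v,e_j> e_j||^2, the squared distance from v to span{e_j}.)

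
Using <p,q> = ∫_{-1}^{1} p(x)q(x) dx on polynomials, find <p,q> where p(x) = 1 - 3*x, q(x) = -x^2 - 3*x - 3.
<p,q> = -2/3

Expand the product: p(x)·q(x) = 3*x^3 + 8*x^2 + 6*x - 3.
∫_{-1}^{1} of each monomial x^k gives [2/(k+1) if k even, 0 if k odd]. Integrating term-by-term (or equivalently evaluating the antiderivative F(x) = 3*x^4/4 + 8*x^3/3 + 3*x^2 - 3*x at the endpoints):
  F(1) − F(−1) = 41/12 − (49/12) = -2/3.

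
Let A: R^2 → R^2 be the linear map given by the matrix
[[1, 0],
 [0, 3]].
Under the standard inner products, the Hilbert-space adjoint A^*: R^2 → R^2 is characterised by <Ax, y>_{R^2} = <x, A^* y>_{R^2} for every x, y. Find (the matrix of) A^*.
A^* = A^T =
[[1, 0],
 [0, 3]]

For real matrices with standard dot products, the defining identity <Ax, y> = <x, A^* y> gives (Ax)^T y = x^T (A^*) y, i.e. x^T A^T y = x^T (A^*) y. Since this holds for all x, y, we must have A^* = A^T. Therefore
A^* =
[[1, 0],
 [0, 3]].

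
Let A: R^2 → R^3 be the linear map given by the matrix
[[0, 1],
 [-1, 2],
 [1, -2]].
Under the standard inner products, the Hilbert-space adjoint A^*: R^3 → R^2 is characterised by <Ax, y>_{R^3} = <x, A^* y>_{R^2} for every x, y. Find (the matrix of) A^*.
A^* = A^T =
[[0, -1, 1],
 [1, 2, -2]]

For real matrices with standard dot products, the defining identity <Ax, y> = <x, A^* y> gives (Ax)^T y = x^T (A^*) y, i.e. x^T A^T y = x^T (A^*) y. Since this holds for all x, y, we must have A^* = A^T. Therefore
A^* =
[[0, -1, 1],
 [1, 2, -2]].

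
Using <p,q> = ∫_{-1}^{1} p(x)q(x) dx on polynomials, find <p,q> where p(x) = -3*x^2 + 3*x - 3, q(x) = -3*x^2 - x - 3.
<p,q> = 158/5

Expand the product: p(x)·q(x) = 9*x^4 - 6*x^3 + 15*x^2 - 6*x + 9.
∫_{-1}^{1} of each monomial x^k gives [2/(k+1) if k even, 0 if k odd]. Integrating term-by-term (or equivalently evaluating the antiderivative F(x) = 9*x^5/5 - 3*x^4/2 + 5*x^3 - 3*x^2 + 9*x at the endpoints):
  F(1) − F(−1) = 113/10 − (-203/10) = 158/5.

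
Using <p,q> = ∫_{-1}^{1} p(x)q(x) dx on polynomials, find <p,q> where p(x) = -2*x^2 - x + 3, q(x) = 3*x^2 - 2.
<p,q> = -86/15

Expand the product: p(x)·q(x) = -6*x^4 - 3*x^3 + 13*x^2 + 2*x - 6.
∫_{-1}^{1} of each monomial x^k gives [2/(k+1) if k even, 0 if k odd]. Integrating term-by-term (or equivalently evaluating the antiderivative F(x) = -6*x^5/5 - 3*x^4/4 + 13*x^3/3 + x^2 - 6*x at the endpoints):
  F(1) − F(−1) = -157/60 − (187/60) = -86/15.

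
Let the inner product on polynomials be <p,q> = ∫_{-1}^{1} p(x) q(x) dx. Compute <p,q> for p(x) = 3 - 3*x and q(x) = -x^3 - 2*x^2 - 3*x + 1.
<p,q> = 46/5

Expand the product: p(x)·q(x) = 3*x^4 + 3*x^3 + 3*x^2 - 12*x + 3.
∫_{-1}^{1} of each monomial x^k gives [2/(k+1) if k even, 0 if k odd]. Integrating term-by-term (or equivalently evaluating the antiderivative F(x) = 3*x^5/5 + 3*x^4/4 + x^3 - 6*x^2 + 3*x at the endpoints):
  F(1) − F(−1) = -13/20 − (-197/20) = 46/5.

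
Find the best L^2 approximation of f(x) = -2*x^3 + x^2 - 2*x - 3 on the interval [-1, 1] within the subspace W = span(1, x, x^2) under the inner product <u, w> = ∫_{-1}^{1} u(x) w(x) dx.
g(x) = x^2 - 16*x/5 - 3

The best approximation g ∈ W is the orthogonal projection of f onto W. Writing g = a_0 + a_1 x + a_2 x^2, the coefficients solve the normal equations G · a = b where
  G_{ij} = <φ_i, φ_j> and b_i = <f, φ_i>, with φ_0 = 1, φ_1 = x, φ_2 = x^2.
G =
  [2, 0, 2/3]
  [0, 2/3, 0]
  [2/3, 0, 2/5],
b = (-16/3, -32/15, -8/5).
Solving gives a_0 = -3, a_1 = -16/5, a_2 = 1, so
  g(x) = x^2 - 16*x/5 - 3.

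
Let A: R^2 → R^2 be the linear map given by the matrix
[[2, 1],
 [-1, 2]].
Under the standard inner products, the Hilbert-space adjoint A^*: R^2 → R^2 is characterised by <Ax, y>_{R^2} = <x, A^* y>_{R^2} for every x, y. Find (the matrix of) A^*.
A^* = A^T =
[[2, -1],
 [1, 2]]

For real matrices with standard dot products, the defining identity <Ax, y> = <x, A^* y> gives (Ax)^T y = x^T (A^*) y, i.e. x^T A^T y = x^T (A^*) y. Since this holds for all x, y, we must have A^* = A^T. Therefore
A^* =
[[2, -1],
 [1, 2]].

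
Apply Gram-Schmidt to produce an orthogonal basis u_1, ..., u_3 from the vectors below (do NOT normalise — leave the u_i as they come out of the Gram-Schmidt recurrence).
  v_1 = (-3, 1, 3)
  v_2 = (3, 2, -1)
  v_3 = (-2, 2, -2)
Orthogonal basis:
  u_1 = (-3, 1, 3)
  u_2 = (27/19, 48/19, 11/19)
  u_3 = (-154/83, 132/83, -198/83)

Apply the Gram-Schmidt recurrence
  u_1 = v_1
  u_i = v_i − Σ_{j<i} ((v_i · u_j) / (u_j · u_j)) · u_j.

Step by step this gives:
  u_1 = (-3, 1, 3)
  u_2 = (27/19, 48/19, 11/19)
  u_3 = (-154/83, 132/83, -198/83)

Orthogonality check:
  u_2 · u_1 = 0 (should be 0)
  u_3 · u_1 = 0 (should be 0)
  u_3 · u_2 = 0 (should be 0)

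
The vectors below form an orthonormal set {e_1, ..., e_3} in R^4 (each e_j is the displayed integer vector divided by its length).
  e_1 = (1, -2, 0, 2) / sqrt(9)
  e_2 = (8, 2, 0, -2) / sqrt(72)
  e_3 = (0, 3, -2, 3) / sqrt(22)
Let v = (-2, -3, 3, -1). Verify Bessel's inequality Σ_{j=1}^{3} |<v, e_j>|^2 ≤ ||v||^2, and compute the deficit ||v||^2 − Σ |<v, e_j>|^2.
Σ |<v, e_j>|^2 = 228/11; ||v||^2 = 23; deficit = 25/11

Write each e_j = u_j / sqrt(<u_j, u_j>) where u_j is the displayed integer vector. Then <v, e_j> = <v, u_j> / sqrt(<u_j, u_j>), so |<v, e_j>|^2 = <v, u_j>^2 / <u_j, u_j>.
Coefficients: <v, e_1> = 2/sqrt(9), <v, e_2> = -20/sqrt(72), <v, e_3> = -18/sqrt(22).
Square and sum: Σ |<v, e_j>|^2 = 228/11.
Compute ||v||^2 = v·v = 23.
Deficit = 23 − 228/11 = 25/11 ≥ 0, confirming Bessel's inequality. (The deficit equals ||v − Σ <v,e_j> e_j||^2, the squared distance from v to span{e_j}.)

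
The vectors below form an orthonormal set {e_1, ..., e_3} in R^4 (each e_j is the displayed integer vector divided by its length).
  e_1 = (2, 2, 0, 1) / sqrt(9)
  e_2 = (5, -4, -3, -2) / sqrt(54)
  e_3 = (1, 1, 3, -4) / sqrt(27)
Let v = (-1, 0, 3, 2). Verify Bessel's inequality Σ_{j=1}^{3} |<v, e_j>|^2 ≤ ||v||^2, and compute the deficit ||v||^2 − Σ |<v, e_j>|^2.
Σ |<v, e_j>|^2 = 6; ||v||^2 = 14; deficit = 8

Write each e_j = u_j / sqrt(<u_j, u_j>) where u_j is the displayed integer vector. Then <v, e_j> = <v, u_j> / sqrt(<u_j, u_j>), so |<v, e_j>|^2 = <v, u_j>^2 / <u_j, u_j>.
Coefficients: <v, e_1> = 0/sqrt(9), <v, e_2> = -18/sqrt(54), <v, e_3> = 0/sqrt(27).
Square and sum: Σ |<v, e_j>|^2 = 6.
Compute ||v||^2 = v·v = 14.
Deficit = 14 − 6 = 8 ≥ 0, confirming Bessel's inequality. (The deficit equals ||v − Σ <v,e_j> e_j||^2, the squared distance from v to span{e_j}.)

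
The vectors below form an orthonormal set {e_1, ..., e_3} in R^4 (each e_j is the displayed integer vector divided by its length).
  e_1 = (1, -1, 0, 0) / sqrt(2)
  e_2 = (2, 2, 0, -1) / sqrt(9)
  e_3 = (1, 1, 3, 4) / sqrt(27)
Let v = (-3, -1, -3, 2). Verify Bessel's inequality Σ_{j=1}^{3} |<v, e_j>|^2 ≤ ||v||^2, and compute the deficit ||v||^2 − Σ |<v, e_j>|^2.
Σ |<v, e_j>|^2 = 379/27; ||v||^2 = 23; deficit = 242/27

Write each e_j = u_j / sqrt(<u_j, u_j>) where u_j is the displayed integer vector. Then <v, e_j> = <v, u_j> / sqrt(<u_j, u_j>), so |<v, e_j>|^2 = <v, u_j>^2 / <u_j, u_j>.
Coefficients: <v, e_1> = -2/sqrt(2), <v, e_2> = -10/sqrt(9), <v, e_3> = -5/sqrt(27).
Square and sum: Σ |<v, e_j>|^2 = 379/27.
Compute ||v||^2 = v·v = 23.
Deficit = 23 − 379/27 = 242/27 ≥ 0, confirming Bessel's inequality. (The deficit equals ||v − Σ <v,e_j> e_j||^2, the squared distance from v to span{e_j}.)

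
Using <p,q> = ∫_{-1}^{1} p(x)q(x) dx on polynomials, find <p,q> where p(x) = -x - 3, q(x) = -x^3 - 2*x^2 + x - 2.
<p,q> = 236/15

Expand the product: p(x)·q(x) = x^4 + 5*x^3 + 5*x^2 - x + 6.
∫_{-1}^{1} of each monomial x^k gives [2/(k+1) if k even, 0 if k odd]. Integrating term-by-term (or equivalently evaluating the antiderivative F(x) = x^5/5 + 5*x^4/4 + 5*x^3/3 - x^2/2 + 6*x at the endpoints):
  F(1) − F(−1) = 517/60 − (-427/60) = 236/15.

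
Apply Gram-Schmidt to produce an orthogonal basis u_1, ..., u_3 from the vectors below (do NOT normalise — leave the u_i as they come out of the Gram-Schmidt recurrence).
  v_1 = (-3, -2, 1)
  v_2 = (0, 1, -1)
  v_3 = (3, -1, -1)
Orthogonal basis:
  u_1 = (-3, -2, 1)
  u_2 = (-9/14, 4/7, -11/14)
  u_3 = (9/19, -27/19, -27/19)

Apply the Gram-Schmidt recurrence
  u_1 = v_1
  u_i = v_i − Σ_{j<i} ((v_i · u_j) / (u_j · u_j)) · u_j.

Step by step this gives:
  u_1 = (-3, -2, 1)
  u_2 = (-9/14, 4/7, -11/14)
  u_3 = (9/19, -27/19, -27/19)

Orthogonality check:
  u_2 · u_1 = 0 (should be 0)
  u_3 · u_1 = 0 (should be 0)
  u_3 · u_2 = 0 (should be 0)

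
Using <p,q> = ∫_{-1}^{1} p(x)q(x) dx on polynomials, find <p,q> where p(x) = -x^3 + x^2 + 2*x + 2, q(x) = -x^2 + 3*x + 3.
<p,q> = 226/15

Expand the product: p(x)·q(x) = x^5 - 4*x^4 - 2*x^3 + 7*x^2 + 12*x + 6.
∫_{-1}^{1} of each monomial x^k gives [2/(k+1) if k even, 0 if k odd]. Integrating term-by-term (or equivalently evaluating the antiderivative F(x) = x^6/6 - 4*x^5/5 - x^4/2 + 7*x^3/3 + 6*x^2 + 6*x at the endpoints):
  F(1) − F(−1) = 66/5 − (-28/15) = 226/15.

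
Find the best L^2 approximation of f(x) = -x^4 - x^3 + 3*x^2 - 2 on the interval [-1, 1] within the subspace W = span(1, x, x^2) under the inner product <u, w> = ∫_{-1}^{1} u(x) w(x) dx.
g(x) = 15*x^2/7 - 3*x/5 - 67/35

The best approximation g ∈ W is the orthogonal projection of f onto W. Writing g = a_0 + a_1 x + a_2 x^2, the coefficients solve the normal equations G · a = b where
  G_{ij} = <φ_i, φ_j> and b_i = <f, φ_i>, with φ_0 = 1, φ_1 = x, φ_2 = x^2.
G =
  [2, 0, 2/3]
  [0, 2/3, 0]
  [2/3, 0, 2/5],
b = (-12/5, -2/5, -44/105).
Solving gives a_0 = -67/35, a_1 = -3/5, a_2 = 15/7, so
  g(x) = 15*x^2/7 - 3*x/5 - 67/35.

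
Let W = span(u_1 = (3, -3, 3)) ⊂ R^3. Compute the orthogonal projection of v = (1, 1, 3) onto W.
proj_W(v) = (1, -1, 1)

Set up U = [u_1 | ... | u_1] ∈ R^(3×1). The projector onto W = col(U) is P = U (U^T U)^(-1) U^T.
Compute U^T U =
  [27],
and U^T v = (9).
Solve U^T U · c = U^T v for the coefficients: c = (1/3). The projection is proj_W(v) = U c.
Check: (v - proj_W(v)) · u_1 = 0  (should be 0).
Result: proj_W(v) = (1, -1, 1).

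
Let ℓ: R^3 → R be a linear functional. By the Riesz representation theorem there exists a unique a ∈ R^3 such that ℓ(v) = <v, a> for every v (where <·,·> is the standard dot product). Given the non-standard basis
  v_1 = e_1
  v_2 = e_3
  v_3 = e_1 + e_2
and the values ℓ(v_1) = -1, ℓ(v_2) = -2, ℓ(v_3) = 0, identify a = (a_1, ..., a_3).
a = (-1, 1, -2)

Write a = (a_1, ..., a_3) in the standard basis. For each basis vector v_i, ℓ(v_i) = <v_i, a> is a linear equation in the a_j's. Collect the n equations into a matrix system V a = ℓ, where row i of V is v_i (expressed in the standard basis). Since V is invertible (lower-triangular with 1s on the diagonal, up to permutation), solve by back-substitution:
  V =
[[1, 0, 0],
 [0, 0, 1],
 [1, 1, 0]]
  V a = (-1, -2, 0)
Solving gives a = (-1, 1, -2).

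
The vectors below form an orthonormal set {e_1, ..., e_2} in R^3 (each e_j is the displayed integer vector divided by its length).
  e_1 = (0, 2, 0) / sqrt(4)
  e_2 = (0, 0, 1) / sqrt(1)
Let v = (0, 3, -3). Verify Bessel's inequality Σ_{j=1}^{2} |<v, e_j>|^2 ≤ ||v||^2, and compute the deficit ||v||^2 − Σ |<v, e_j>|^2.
Σ |<v, e_j>|^2 = 18; ||v||^2 = 18; deficit = 0

Write each e_j = u_j / sqrt(<u_j, u_j>) where u_j is the displayed integer vector. Then <v, e_j> = <v, u_j> / sqrt(<u_j, u_j>), so |<v, e_j>|^2 = <v, u_j>^2 / <u_j, u_j>.
Coefficients: <v, e_1> = 6/sqrt(4), <v, e_2> = -3/sqrt(1).
Square and sum: Σ |<v, e_j>|^2 = 18.
Compute ||v||^2 = v·v = 18.
Deficit = 18 − 18 = 0 ≥ 0, confirming Bessel's inequality. (The deficit equals ||v − Σ <v,e_j> e_j||^2, the squared distance from v to span{e_j}.)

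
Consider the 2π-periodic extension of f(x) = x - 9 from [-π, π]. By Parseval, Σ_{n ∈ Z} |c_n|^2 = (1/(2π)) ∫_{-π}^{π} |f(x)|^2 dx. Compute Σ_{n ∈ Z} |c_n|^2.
Σ |c_n|^2 = π^2/3 + 81

Expand and integrate term by term over [-π, π]:
  ∫ (x)^2 dx = 1·(2π^3/3); ∫ 2·1·(-9)·x dx = 0 (odd integrand); ∫ (-9)^2 dx = 81·2π.
So (1/(2π)) ∫_{-π}^{π} (x - 9)^2 dx = 1π^2/3 + 81 = π^2/3 + 81.
Parseval ⇒ Σ |c_n|^2 = π^2/3 + 81.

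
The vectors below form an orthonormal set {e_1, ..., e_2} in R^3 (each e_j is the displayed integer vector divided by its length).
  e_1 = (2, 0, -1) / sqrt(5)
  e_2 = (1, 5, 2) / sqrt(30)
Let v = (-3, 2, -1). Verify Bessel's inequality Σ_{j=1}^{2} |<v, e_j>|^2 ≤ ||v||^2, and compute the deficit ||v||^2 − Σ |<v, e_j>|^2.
Σ |<v, e_j>|^2 = 35/6; ||v||^2 = 14; deficit = 49/6

Write each e_j = u_j / sqrt(<u_j, u_j>) where u_j is the displayed integer vector. Then <v, e_j> = <v, u_j> / sqrt(<u_j, u_j>), so |<v, e_j>|^2 = <v, u_j>^2 / <u_j, u_j>.
Coefficients: <v, e_1> = -5/sqrt(5), <v, e_2> = 5/sqrt(30).
Square and sum: Σ |<v, e_j>|^2 = 35/6.
Compute ||v||^2 = v·v = 14.
Deficit = 14 − 35/6 = 49/6 ≥ 0, confirming Bessel's inequality. (The deficit equals ||v − Σ <v,e_j> e_j||^2, the squared distance from v to span{e_j}.)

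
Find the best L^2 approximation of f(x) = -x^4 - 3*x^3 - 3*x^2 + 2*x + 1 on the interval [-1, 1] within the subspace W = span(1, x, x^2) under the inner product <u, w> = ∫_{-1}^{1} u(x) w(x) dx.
g(x) = -27*x^2/7 + x/5 + 38/35

The best approximation g ∈ W is the orthogonal projection of f onto W. Writing g = a_0 + a_1 x + a_2 x^2, the coefficients solve the normal equations G · a = b where
  G_{ij} = <φ_i, φ_j> and b_i = <f, φ_i>, with φ_0 = 1, φ_1 = x, φ_2 = x^2.
G =
  [2, 0, 2/3]
  [0, 2/3, 0]
  [2/3, 0, 2/5],
b = (-2/5, 2/15, -86/105).
Solving gives a_0 = 38/35, a_1 = 1/5, a_2 = -27/7, so
  g(x) = -27*x^2/7 + x/5 + 38/35.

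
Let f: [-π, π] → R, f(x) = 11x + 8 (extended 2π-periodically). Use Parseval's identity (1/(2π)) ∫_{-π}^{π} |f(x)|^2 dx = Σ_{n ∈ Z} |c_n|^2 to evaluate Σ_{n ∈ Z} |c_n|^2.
Σ |c_n|^2 = 121π^2/3 + 64

Expand and integrate term by term over [-π, π]:
  ∫ (11x)^2 dx = 121·(2π^3/3); ∫ 2·11·(8)·x dx = 0 (odd integrand); ∫ 8^2 dx = 64·2π.
So (1/(2π)) ∫_{-π}^{π} (11x + 8)^2 dx = 121π^2/3 + 64 = 121π^2/3 + 64.
Parseval ⇒ Σ |c_n|^2 = 121π^2/3 + 64.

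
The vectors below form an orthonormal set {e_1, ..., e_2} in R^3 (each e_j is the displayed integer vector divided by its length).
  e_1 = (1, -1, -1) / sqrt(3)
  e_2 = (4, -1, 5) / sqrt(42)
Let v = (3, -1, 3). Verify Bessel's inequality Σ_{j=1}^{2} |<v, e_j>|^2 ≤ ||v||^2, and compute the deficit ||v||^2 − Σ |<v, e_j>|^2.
Σ |<v, e_j>|^2 = 19; ||v||^2 = 19; deficit = 0

Write each e_j = u_j / sqrt(<u_j, u_j>) where u_j is the displayed integer vector. Then <v, e_j> = <v, u_j> / sqrt(<u_j, u_j>), so |<v, e_j>|^2 = <v, u_j>^2 / <u_j, u_j>.
Coefficients: <v, e_1> = 1/sqrt(3), <v, e_2> = 28/sqrt(42).
Square and sum: Σ |<v, e_j>|^2 = 19.
Compute ||v||^2 = v·v = 19.
Deficit = 19 − 19 = 0 ≥ 0, confirming Bessel's inequality. (The deficit equals ||v − Σ <v,e_j> e_j||^2, the squared distance from v to span{e_j}.)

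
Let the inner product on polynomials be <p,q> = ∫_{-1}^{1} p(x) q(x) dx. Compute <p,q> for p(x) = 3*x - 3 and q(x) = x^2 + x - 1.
<p,q> = 6

Expand the product: p(x)·q(x) = 3*x^3 - 6*x + 3.
∫_{-1}^{1} of each monomial x^k gives [2/(k+1) if k even, 0 if k odd]. Integrating term-by-term (or equivalently evaluating the antiderivative F(x) = 3*x^4/4 - 3*x^2 + 3*x at the endpoints):
  F(1) − F(−1) = 3/4 − (-21/4) = 6.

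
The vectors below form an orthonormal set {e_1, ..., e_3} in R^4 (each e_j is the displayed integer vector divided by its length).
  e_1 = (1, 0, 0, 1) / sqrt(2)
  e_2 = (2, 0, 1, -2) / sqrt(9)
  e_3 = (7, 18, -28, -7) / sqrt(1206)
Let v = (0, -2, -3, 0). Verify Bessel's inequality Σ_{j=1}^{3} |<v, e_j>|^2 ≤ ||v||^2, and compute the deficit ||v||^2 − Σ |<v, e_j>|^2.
Σ |<v, e_j>|^2 = 195/67; ||v||^2 = 13; deficit = 676/67

Write each e_j = u_j / sqrt(<u_j, u_j>) where u_j is the displayed integer vector. Then <v, e_j> = <v, u_j> / sqrt(<u_j, u_j>), so |<v, e_j>|^2 = <v, u_j>^2 / <u_j, u_j>.
Coefficients: <v, e_1> = 0/sqrt(2), <v, e_2> = -3/sqrt(9), <v, e_3> = 48/sqrt(1206).
Square and sum: Σ |<v, e_j>|^2 = 195/67.
Compute ||v||^2 = v·v = 13.
Deficit = 13 − 195/67 = 676/67 ≥ 0, confirming Bessel's inequality. (The deficit equals ||v − Σ <v,e_j> e_j||^2, the squared distance from v to span{e_j}.)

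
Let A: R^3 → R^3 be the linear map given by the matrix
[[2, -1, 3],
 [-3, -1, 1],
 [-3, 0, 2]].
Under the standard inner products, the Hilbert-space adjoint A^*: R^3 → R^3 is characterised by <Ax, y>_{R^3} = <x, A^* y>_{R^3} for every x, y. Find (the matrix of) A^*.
A^* = A^T =
[[2, -3, -3],
 [-1, -1, 0],
 [3, 1, 2]]

For real matrices with standard dot products, the defining identity <Ax, y> = <x, A^* y> gives (Ax)^T y = x^T (A^*) y, i.e. x^T A^T y = x^T (A^*) y. Since this holds for all x, y, we must have A^* = A^T. Therefore
A^* =
[[2, -3, -3],
 [-1, -1, 0],
 [3, 1, 2]].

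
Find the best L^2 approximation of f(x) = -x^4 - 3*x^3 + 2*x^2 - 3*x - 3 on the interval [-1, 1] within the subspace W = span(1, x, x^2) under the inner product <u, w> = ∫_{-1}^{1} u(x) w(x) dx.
g(x) = 8*x^2/7 - 24*x/5 - 102/35

The best approximation g ∈ W is the orthogonal projection of f onto W. Writing g = a_0 + a_1 x + a_2 x^2, the coefficients solve the normal equations G · a = b where
  G_{ij} = <φ_i, φ_j> and b_i = <f, φ_i>, with φ_0 = 1, φ_1 = x, φ_2 = x^2.
G =
  [2, 0, 2/3]
  [0, 2/3, 0]
  [2/3, 0, 2/5],
b = (-76/15, -16/5, -52/35).
Solving gives a_0 = -102/35, a_1 = -24/5, a_2 = 8/7, so
  g(x) = 8*x^2/7 - 24*x/5 - 102/35.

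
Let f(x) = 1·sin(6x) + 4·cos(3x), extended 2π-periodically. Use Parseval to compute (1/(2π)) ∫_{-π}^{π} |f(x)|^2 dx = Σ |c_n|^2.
Σ |c_n|^2 = 17/2

Expand |f|^2 and use orthogonality of {sin(nx), cos(mx)} on [-π, π]:
  ∫_{-π}^{π} sin(nx)^2 dx = π, ∫ cos(mx)^2 dx = π, and cross terms integrate to 0.
So ∫_{-π}^{π} f(x)^2 dx = 1^2 · π + 4^2 · π = (1 + 16)π.
Divide by 2π: (1 + 16)/2 = 17/2.
By Parseval, this equals Σ |c_n|^2.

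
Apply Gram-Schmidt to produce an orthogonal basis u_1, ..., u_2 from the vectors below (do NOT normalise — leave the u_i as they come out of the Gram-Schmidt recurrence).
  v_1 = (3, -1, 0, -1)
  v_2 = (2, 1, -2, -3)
Orthogonal basis:
  u_1 = (3, -1, 0, -1)
  u_2 = (-2/11, 19/11, -2, -25/11)

Apply the Gram-Schmidt recurrence
  u_1 = v_1
  u_i = v_i − Σ_{j<i} ((v_i · u_j) / (u_j · u_j)) · u_j.

Step by step this gives:
  u_1 = (3, -1, 0, -1)
  u_2 = (-2/11, 19/11, -2, -25/11)

Orthogonality check:
  u_2 · u_1 = 0 (should be 0)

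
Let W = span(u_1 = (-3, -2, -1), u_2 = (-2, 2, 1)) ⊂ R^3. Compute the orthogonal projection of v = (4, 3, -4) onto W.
proj_W(v) = (4, 4/5, 2/5)

Set up U = [u_1 | ... | u_2] ∈ R^(3×2). The projector onto W = col(U) is P = U (U^T U)^(-1) U^T.
Compute U^T U =
  [14, 1]
  [1, 9],
and U^T v = (-14, -6).
Solve U^T U · c = U^T v for the coefficients: c = (-24/25, -14/25). The projection is proj_W(v) = U c.
Check: (v - proj_W(v)) · u_1 = 0  (should be 0).
Check: (v - proj_W(v)) · u_2 = 0  (should be 0).
Result: proj_W(v) = (4, 4/5, 2/5).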